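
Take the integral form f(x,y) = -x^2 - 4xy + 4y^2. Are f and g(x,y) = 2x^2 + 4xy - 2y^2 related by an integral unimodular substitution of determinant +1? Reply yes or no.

D₁ = 32, D₂ = 32
river cycle of f (length 2): (4, 4, -1), (-1, 4, 4)
river cycle of g (length 2): (-2, 4, 2), (2, 4, -2)
cycles differ ⇒ inequivalent

no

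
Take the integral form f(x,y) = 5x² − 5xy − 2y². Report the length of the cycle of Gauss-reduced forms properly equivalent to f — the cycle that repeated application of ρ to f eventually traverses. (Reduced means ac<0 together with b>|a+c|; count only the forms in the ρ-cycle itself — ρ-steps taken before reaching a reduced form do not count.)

D = 65, ⌊√D⌋ = 8
descent: ρ → (-2,5,5)  [lands on river]
river: ρ → (5,5,-2)
river: ρ → (-2,7,2)
river: ρ → (2,5,-5)
river: ρ → (-5,5,2)
river: ρ → (2,7,-2)
ρ-cycle length = 6 (tail of 1 descent step not counted)

6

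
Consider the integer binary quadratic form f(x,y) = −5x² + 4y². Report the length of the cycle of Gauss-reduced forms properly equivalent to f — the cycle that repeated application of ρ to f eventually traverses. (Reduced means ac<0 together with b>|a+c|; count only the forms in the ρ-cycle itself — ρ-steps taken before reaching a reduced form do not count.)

D = 80, ⌊√D⌋ = 8
descent: ρ → (4,8,-1)  [lands on river]
river: ρ → (-1,8,4)
ρ-cycle length = 2 (tail of 1 descent step not counted)

2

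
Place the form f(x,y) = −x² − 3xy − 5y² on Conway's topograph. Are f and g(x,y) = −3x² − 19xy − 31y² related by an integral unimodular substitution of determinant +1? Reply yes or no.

D₁ = -11, D₂ = -11
f is negative-definite; reduce −f:
−f: translate: b→1 (≡3 mod 2), so (1,3,5)→(1,1,3)
−f: reduced (well bottom): (1,1,3) with a≤c, −a<b≤a
flip sign back: reduced form of f is (-1,-1,-3)
g is negative-definite; reduce −g:
−g: translate: b→1 (≡19 mod 6), so (3,19,31)→(3,1,1)
−g: flip: (3,1,1)→(1,-1,3)
−g: translate: b→1 (≡-1 mod 2), so (1,-1,3)→(1,1,3)
−g: reduced (well bottom): (1,1,3) with a≤c, −a<b≤a
flip sign back: reduced form of g is (-1,-1,-3)
reduced forms (-1, -1, -3) vs (-1, -1, -3) ⇒ equivalent

yes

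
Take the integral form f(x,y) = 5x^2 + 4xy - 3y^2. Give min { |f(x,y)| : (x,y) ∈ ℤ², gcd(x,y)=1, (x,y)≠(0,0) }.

river: ρ → (-3,8,1)
river: ρ → (1,8,-3)
river: ρ → (-3,4,5)
river: ρ → (5,6,-2)
river: ρ → (-2,6,5)
river: ρ → (5,4,-3)
closes: descent 0, river 6
min |a| on river = 1

1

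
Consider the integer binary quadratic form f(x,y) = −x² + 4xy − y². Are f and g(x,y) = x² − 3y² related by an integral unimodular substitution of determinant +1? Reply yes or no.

D₁ = 12, D₂ = 12
river cycle of f (length 2): (-1, 2, 2), (2, 2, -1)
river cycle of g (length 2): (1, 2, -2), (-2, 2, 1)
cycles differ ⇒ inequivalent

no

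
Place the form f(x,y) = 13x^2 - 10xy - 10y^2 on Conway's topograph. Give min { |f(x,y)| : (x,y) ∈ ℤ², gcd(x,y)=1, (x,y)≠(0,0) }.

descent: ρ → (-10,10,13)  [lands on river]
river: ρ → (13,16,-7)
river: ρ → (-7,12,17)
river: ρ → (17,22,-2)
river: ρ → (-2,22,17)
river: ρ → (17,12,-7)
river: ρ → (-7,16,13)
river: ρ → (13,10,-10)
closes: descent 1, river 8
min |a| on river = 2

2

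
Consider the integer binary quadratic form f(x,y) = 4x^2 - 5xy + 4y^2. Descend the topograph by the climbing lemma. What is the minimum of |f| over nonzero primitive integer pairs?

translate: b→3 (≡-5 mod 8), so (4,-5,4)→(4,3,3)
flip: (4,3,3)→(3,-3,4)
translate: b→3 (≡-3 mod 6), so (3,-3,4)→(3,3,4)
reduced (well bottom): (3,3,4) with a≤c, −a<b≤a
well minimum = a = 3

3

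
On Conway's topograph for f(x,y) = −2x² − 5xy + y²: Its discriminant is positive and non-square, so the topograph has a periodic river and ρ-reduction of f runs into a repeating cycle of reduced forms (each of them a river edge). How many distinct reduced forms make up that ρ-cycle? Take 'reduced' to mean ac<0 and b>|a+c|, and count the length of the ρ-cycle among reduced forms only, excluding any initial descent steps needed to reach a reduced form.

D = 33, ⌊√D⌋ = 5
descent: ρ → (1,5,-2)  [lands on river]
river: ρ → (-2,3,3)
river: ρ → (3,3,-2)
river: ρ → (-2,5,1)
ρ-cycle length = 4 (tail of 1 descent step not counted)

4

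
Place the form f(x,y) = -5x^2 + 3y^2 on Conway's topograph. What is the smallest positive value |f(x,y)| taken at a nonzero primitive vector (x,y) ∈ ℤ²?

descent: ρ → (3,6,-2)  [lands on river]
river: ρ → (-2,6,3)
closes: descent 1, river 2
min |a| on river = 2

2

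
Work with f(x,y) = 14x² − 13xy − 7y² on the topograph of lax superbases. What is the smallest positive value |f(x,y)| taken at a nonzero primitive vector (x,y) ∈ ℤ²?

descent: ρ → (-7,13,14)  [lands on river]
river: ρ → (14,15,-6)
river: ρ → (-6,21,5)
river: ρ → (5,19,-10)
river: ρ → (-10,21,3)
river: ρ → (3,21,-10)
river: ρ → (-10,19,5)
river: ρ → (5,21,-6)
river: ρ → (-6,15,14)
river: ρ → (14,13,-7)
river: ρ → (-7,15,12)
river: ρ → (12,9,-10)
river: ρ → (-10,11,11)
river: ρ → (11,11,-10)
river: ρ → (-10,9,12)
river: ρ → (12,15,-7)
closes: descent 1, river 16
min |a| on river = 3

3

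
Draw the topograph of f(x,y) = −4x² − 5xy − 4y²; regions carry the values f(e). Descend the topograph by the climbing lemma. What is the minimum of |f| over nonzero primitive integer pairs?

translate: b→-3 (≡5 mod 8), so (4,5,4)→(4,-3,3)
flip: (4,-3,3)→(3,3,4)
reduced (well bottom): (3,3,4) with a≤c, −a<b≤a
well minimum |f| = |-3| = 3 (negative-definite)

3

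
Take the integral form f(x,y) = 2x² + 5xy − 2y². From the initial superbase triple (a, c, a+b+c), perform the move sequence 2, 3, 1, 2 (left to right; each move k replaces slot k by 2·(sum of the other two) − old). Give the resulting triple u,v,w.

start (2,-2,5) = (f(1,0),f(0,1),f(1,1))
replace slot 2: 2·(2+5) − (-2) = 16 → (2,16,5)
replace slot 3: 2·(2+16) − 5 = 31 → (2,16,31)
replace slot 1: 2·(16+31) − 2 = 92 → (92,16,31)
replace slot 2: 2·(92+31) − 16 = 230 → (92,230,31)

92,230,31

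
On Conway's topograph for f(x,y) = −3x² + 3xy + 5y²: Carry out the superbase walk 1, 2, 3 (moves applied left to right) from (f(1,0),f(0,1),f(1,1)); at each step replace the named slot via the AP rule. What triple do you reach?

start (-3,5,5) = (f(1,0),f(0,1),f(1,1))
replace slot 1: 2·(5+5) − (-3) = 23 → (23,5,5)
replace slot 2: 2·(23+5) − 5 = 51 → (23,51,5)
replace slot 3: 2·(23+51) − 5 = 143 → (23,51,143)

23,51,143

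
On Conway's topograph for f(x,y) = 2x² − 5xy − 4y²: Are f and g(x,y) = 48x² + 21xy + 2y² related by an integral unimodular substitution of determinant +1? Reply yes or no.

D₁ = 57, D₂ = 57
river cycle of f (length 6): (-4, 5, 2), (2, 7, -1), (-1, 7, 2), (2, 5, -4), (-4, 3, 3), (3, 3, -4)
river cycle of g (length 6): (2, 7, -1), (-1, 7, 2), (2, 5, -4), (-4, 3, 3), (3, 3, -4), (-4, 5, 2)
cycles coincide ⇒ equivalent

yes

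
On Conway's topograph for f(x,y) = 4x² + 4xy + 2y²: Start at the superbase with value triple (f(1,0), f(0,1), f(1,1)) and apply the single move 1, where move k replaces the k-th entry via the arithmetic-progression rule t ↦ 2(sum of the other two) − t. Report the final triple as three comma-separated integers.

start (4,2,10) = (f(1,0),f(0,1),f(1,1))
replace slot 1: 2·(2+10) − 4 = 20 → (20,2,10)

20,2,10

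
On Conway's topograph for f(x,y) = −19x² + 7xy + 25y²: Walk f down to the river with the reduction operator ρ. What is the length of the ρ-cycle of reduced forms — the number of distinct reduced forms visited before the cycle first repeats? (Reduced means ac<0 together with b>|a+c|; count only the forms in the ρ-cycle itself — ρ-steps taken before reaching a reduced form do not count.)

D = 1949, ⌊√D⌋ = 44
river: ρ → (25,43,-1)
river: ρ → (-1,43,25)
river: ρ → (25,7,-19)
river: ρ → (-19,31,13)
river: ρ → (13,21,-29)
river: ρ → (-29,37,5)
river: ρ → (5,43,-5)
river: ρ → (-5,37,29)
river: ρ → (29,21,-13)
river: ρ → (-13,31,19)
river: ρ → (19,7,-25)
river: ρ → (-25,43,1)
river: ρ → (1,43,-25)
river: ρ → (-25,7,19)
river: ρ → (19,31,-13)
river: ρ → (-13,21,29)
river: ρ → (29,37,-5)
river: ρ → (-5,43,5)
river: ρ → (5,37,-29)
river: ρ → (-29,21,13)
river: ρ → (13,31,-19)
river: ρ → (-19,7,25)
ρ-cycle length = 22 (tail of 0 descent steps not counted)

22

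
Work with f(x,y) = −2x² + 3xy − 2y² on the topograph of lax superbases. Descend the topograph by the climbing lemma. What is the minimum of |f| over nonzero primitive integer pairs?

translate: b→1 (≡-3 mod 4), so (2,-3,2)→(2,1,1)
flip: (2,1,1)→(1,-1,2)
translate: b→1 (≡-1 mod 2), so (1,-1,2)→(1,1,2)
reduced (well bottom): (1,1,2) with a≤c, −a<b≤a
well minimum |f| = |-1| = 1 (negative-definite)

1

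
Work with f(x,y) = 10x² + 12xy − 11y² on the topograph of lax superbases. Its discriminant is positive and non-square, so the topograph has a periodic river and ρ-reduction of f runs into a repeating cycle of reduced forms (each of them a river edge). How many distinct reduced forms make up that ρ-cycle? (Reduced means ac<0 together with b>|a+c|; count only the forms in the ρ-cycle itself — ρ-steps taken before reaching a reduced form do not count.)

D = 584, ⌊√D⌋ = 24
river: ρ → (-11,10,11)
river: ρ → (11,12,-10)
river: ρ → (-10,8,13)
river: ρ → (13,18,-5)
river: ρ → (-5,22,5)
river: ρ → (5,18,-13)
river: ρ → (-13,8,10)
river: ρ → (10,12,-11)
ρ-cycle length = 8 (tail of 0 descent steps not counted)

8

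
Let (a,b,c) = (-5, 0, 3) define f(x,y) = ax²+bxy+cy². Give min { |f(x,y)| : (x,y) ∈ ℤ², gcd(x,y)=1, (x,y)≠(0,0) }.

descent: ρ → (3,6,-2)  [lands on river]
river: ρ → (-2,6,3)
closes: descent 1, river 2
min |a| on river = 2

2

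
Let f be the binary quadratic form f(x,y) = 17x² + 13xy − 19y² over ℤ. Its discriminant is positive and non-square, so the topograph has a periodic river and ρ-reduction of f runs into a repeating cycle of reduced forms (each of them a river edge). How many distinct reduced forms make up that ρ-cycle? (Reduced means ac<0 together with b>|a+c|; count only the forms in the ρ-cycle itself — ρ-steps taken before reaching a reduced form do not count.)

D = 1461, ⌊√D⌋ = 38
river: ρ → (-19,25,11)
river: ρ → (11,19,-25)
river: ρ → (-25,31,5)
river: ρ → (5,29,-31)
river: ρ → (-31,33,3)
river: ρ → (3,33,-31)
river: ρ → (-31,29,5)
river: ρ → (5,31,-25)
river: ρ → (-25,19,11)
river: ρ → (11,25,-19)
river: ρ → (-19,13,17)
river: ρ → (17,21,-15)
river: ρ → (-15,9,23)
river: ρ → (23,37,-1)
river: ρ → (-1,37,23)
river: ρ → (23,9,-15)
river: ρ → (-15,21,17)
river: ρ → (17,13,-19)
ρ-cycle length = 18 (tail of 0 descent steps not counted)

18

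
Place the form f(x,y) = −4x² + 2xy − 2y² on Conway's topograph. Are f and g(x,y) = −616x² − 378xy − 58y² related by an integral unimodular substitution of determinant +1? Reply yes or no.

D₁ = -28, D₂ = -28
f is negative-definite; reduce −f:
−f: flip: (4,-2,2)→(2,2,4)
−f: reduced (well bottom): (2,2,4) with a≤c, −a<b≤a
flip sign back: reduced form of f is (-2,-2,-4)
g is negative-definite; reduce −g:
−g: flip: (616,378,58)→(58,-378,616)
−g: translate: b→-30 (≡-378 mod 116), so (58,-378,616)→(58,-30,4)
−g: flip: (58,-30,4)→(4,30,58)
−g: translate: b→-2 (≡30 mod 8), so (4,30,58)→(4,-2,2)
−g: flip: (4,-2,2)→(2,2,4)
−g: reduced (well bottom): (2,2,4) with a≤c, −a<b≤a
flip sign back: reduced form of g is (-2,-2,-4)
reduced forms (-2, -2, -4) vs (-2, -2, -4) ⇒ equivalent

yes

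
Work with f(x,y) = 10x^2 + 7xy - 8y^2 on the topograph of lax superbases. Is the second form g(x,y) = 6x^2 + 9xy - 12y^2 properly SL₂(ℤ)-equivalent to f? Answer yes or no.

D₁ = 369, D₂ = 369
river cycle of f (length 16): (-8, 9, 9), (9, 9, -8), (-8, 7, 10), (10, 13, -5), (-5, 17, 4), (4, 15, -9), (-9, 3, 10), (10, 17, -2), (-2, 19, 1), (1, 19, -2), … (6 more)
river cycle of g (length 10): (-12, 15, 3), (3, 15, -12), (-12, 9, 6), (6, 15, -6), (-6, 9, 12), (12, 15, -3), (-3, 15, 12), (12, 9, -6), (-6, 15, 6), (6, 9, -12)
cycles differ ⇒ inequivalent

no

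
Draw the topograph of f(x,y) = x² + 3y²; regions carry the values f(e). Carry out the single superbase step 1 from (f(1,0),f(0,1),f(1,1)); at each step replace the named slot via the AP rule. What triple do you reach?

start (1,3,4) = (f(1,0),f(0,1),f(1,1))
replace slot 1: 2·(3+4) − 1 = 13 → (13,3,4)

13,3,4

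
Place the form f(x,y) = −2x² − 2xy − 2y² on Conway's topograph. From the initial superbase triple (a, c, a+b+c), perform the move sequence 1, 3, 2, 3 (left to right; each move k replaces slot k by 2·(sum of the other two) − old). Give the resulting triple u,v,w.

start (-2,-2,-6) = (f(1,0),f(0,1),f(1,1))
replace slot 1: 2·((-2)+(-6)) − (-2) = -14 → (-14,-2,-6)
replace slot 3: 2·((-14)+(-2)) − (-6) = -26 → (-14,-2,-26)
replace slot 2: 2·((-14)+(-26)) − (-2) = -78 → (-14,-78,-26)
replace slot 3: 2·((-14)+(-78)) − (-26) = -158 → (-14,-78,-158)

-14,-78,-158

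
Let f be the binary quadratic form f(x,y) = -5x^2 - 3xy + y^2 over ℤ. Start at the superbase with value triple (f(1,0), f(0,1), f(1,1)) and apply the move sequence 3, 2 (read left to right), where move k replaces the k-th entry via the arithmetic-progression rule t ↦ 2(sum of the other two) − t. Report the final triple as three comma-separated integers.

start (-5,1,-7) = (f(1,0),f(0,1),f(1,1))
replace slot 3: 2·((-5)+1) − (-7) = -1 → (-5,1,-1)
replace slot 2: 2·((-5)+(-1)) − 1 = -13 → (-5,-13,-1)

-5,-13,-1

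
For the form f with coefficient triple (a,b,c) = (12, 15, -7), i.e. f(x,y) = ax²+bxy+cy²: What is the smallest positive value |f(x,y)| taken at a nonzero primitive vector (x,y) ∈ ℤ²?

river: ρ → (-7,13,14)
river: ρ → (14,15,-6)
river: ρ → (-6,21,5)
river: ρ → (5,19,-10)
river: ρ → (-10,21,3)
river: ρ → (3,21,-10)
river: ρ → (-10,19,5)
river: ρ → (5,21,-6)
river: ρ → (-6,15,14)
river: ρ → (14,13,-7)
river: ρ → (-7,15,12)
river: ρ → (12,9,-10)
river: ρ → (-10,11,11)
river: ρ → (11,11,-10)
river: ρ → (-10,9,12)
river: ρ → (12,15,-7)
closes: descent 0, river 16
min |a| on river = 3

3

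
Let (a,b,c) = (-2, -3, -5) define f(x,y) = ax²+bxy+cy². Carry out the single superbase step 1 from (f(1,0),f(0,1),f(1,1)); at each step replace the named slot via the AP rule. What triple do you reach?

start (-2,-5,-10) = (f(1,0),f(0,1),f(1,1))
replace slot 1: 2·((-5)+(-10)) − (-2) = -28 → (-28,-5,-10)

-28,-5,-10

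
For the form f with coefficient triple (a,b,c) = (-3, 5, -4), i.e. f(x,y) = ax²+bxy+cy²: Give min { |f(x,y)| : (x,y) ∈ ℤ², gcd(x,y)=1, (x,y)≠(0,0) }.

translate: b→1 (≡-5 mod 6), so (3,-5,4)→(3,1,2)
flip: (3,1,2)→(2,-1,3)
reduced (well bottom): (2,-1,3) with a≤c, −a<b≤a
well minimum |f| = |-2| = 2 (negative-definite)

2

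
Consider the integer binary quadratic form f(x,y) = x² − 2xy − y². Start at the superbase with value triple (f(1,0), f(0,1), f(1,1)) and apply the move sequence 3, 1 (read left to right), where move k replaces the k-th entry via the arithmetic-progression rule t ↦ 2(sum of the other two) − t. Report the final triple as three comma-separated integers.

start (1,-1,-2) = (f(1,0),f(0,1),f(1,1))
replace slot 3: 2·(1+(-1)) − (-2) = 2 → (1,-1,2)
replace slot 1: 2·((-1)+2) − 1 = 1 → (1,-1,2)

1,-1,2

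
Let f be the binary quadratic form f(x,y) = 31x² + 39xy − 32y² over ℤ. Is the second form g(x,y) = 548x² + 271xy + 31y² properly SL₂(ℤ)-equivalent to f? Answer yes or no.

D₁ = 5489, D₂ = 5489
river cycle of f (length 74): (-32, 25, 38), (38, 51, -19), (-19, 63, 20), (20, 57, -28), (-28, 55, 22), (22, 33, -50), (-50, 67, 5), (5, 73, -8), (-8, 71, 14), (14, 69, -13), … (64 more)
river cycle of g (length 74): (31, 39, -32), (-32, 25, 38), (38, 51, -19), (-19, 63, 20), (20, 57, -28), (-28, 55, 22), (22, 33, -50), (-50, 67, 5), (5, 73, -8), (-8, 71, 14), … (64 more)
cycles coincide ⇒ equivalent

yes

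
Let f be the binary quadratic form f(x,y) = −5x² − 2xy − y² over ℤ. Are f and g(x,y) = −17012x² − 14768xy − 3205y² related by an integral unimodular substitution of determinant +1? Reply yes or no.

D₁ = -16, D₂ = -16
f is negative-definite; reduce −f:
−f: flip: (5,2,1)→(1,-2,5)
−f: translate: b→0 (≡-2 mod 2), so (1,-2,5)→(1,0,4)
−f: reduced (well bottom): (1,0,4) with a≤c, −a<b≤a
flip sign back: reduced form of f is (-1,0,-4)
g is negative-definite; reduce −g:
−g: flip: (17012,14768,3205)→(3205,-14768,17012)
−g: translate: b→-1948 (≡-14768 mod 6410), so (3205,-14768,17012)→(3205,-1948,296)
−g: flip: (3205,-1948,296)→(296,1948,3205)
−g: translate: b→172 (≡1948 mod 592), so (296,1948,3205)→(296,172,25)
−g: flip: (296,172,25)→(25,-172,296)
−g: translate: b→-22 (≡-172 mod 50), so (25,-172,296)→(25,-22,5)
−g: flip: (25,-22,5)→(5,22,25)
−g: translate: b→2 (≡22 mod 10), so (5,22,25)→(5,2,1)
−g: flip: (5,2,1)→(1,-2,5)
−g: translate: b→0 (≡-2 mod 2), so (1,-2,5)→(1,0,4)
−g: reduced (well bottom): (1,0,4) with a≤c, −a<b≤a
flip sign back: reduced form of g is (-1,0,-4)
reduced forms (-1, 0, -4) vs (-1, 0, -4) ⇒ equivalent

yes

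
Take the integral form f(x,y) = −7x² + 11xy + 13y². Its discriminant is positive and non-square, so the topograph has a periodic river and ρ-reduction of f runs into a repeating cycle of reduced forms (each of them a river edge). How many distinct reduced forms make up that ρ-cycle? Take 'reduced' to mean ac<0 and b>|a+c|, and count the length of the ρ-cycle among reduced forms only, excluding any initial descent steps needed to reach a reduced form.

D = 485, ⌊√D⌋ = 22
river: ρ → (13,15,-5)
river: ρ → (-5,15,13)
river: ρ → (13,11,-7)
river: ρ → (-7,17,7)
river: ρ → (7,11,-13)
river: ρ → (-13,15,5)
river: ρ → (5,15,-13)
river: ρ → (-13,11,7)
river: ρ → (7,17,-7)
river: ρ → (-7,11,13)
ρ-cycle length = 10 (tail of 0 descent steps not counted)

10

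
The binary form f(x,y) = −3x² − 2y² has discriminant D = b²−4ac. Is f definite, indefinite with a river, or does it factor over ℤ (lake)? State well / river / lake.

D = b²−4ac = 0² − 4·(-3)·(-2) = -24
D < 0 ⇒ definite ⇒ every region one sign ⇒ single well

well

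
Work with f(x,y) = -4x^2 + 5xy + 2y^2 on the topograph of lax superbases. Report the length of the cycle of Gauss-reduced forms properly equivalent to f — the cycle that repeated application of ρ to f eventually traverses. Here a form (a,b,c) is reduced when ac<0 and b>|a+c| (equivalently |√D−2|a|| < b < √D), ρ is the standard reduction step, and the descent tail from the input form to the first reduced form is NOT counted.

D = 57, ⌊√D⌋ = 7
river: ρ → (2,7,-1)
river: ρ → (-1,7,2)
river: ρ → (2,5,-4)
river: ρ → (-4,3,3)
river: ρ → (3,3,-4)
river: ρ → (-4,5,2)
ρ-cycle length = 6 (tail of 0 descent steps not counted)

6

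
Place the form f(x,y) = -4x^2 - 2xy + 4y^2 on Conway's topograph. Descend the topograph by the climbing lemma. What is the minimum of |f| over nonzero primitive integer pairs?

descent: ρ → (4,2,-4)  [lands on river]
river: ρ → (-4,6,2)
river: ρ → (2,6,-4)
river: ρ → (-4,2,4)
river: ρ → (4,6,-2)
river: ρ → (-2,6,4)
closes: descent 1, river 6
min |a| on river = 2

2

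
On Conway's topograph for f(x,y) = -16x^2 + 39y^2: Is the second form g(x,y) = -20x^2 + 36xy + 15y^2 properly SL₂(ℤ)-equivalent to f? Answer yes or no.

D₁ = 2496, D₂ = 2496
river cycle of f (length 6): (-16, 32, 23), (23, 14, -25), (-25, 36, 12), (12, 36, -25), (-25, 14, 23), (23, 32, -16)
river cycle of g (length 4): (15, 24, -32), (-32, 40, 7), (7, 44, -20), (-20, 36, 15)
cycles differ ⇒ inequivalent

no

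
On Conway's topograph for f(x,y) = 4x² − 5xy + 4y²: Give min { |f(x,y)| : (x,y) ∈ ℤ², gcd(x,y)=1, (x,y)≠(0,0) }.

translate: b→3 (≡-5 mod 8), so (4,-5,4)→(4,3,3)
flip: (4,3,3)→(3,-3,4)
translate: b→3 (≡-3 mod 6), so (3,-3,4)→(3,3,4)
reduced (well bottom): (3,3,4) with a≤c, −a<b≤a
well minimum = a = 3

3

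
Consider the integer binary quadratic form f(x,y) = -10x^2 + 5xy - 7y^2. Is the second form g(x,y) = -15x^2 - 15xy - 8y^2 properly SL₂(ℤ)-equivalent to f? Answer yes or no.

D₁ = -255, D₂ = -255
f is negative-definite; reduce −f:
−f: flip: (10,-5,7)→(7,5,10)
−f: reduced (well bottom): (7,5,10) with a≤c, −a<b≤a
flip sign back: reduced form of f is (-7,-5,-10)
g is negative-definite; reduce −g:
−g: flip: (15,15,8)→(8,-15,15)
−g: translate: b→1 (≡-15 mod 16), so (8,-15,15)→(8,1,8)
−g: reduced (well bottom): (8,1,8) with a≤c, −a<b≤a
flip sign back: reduced form of g is (-8,-1,-8)
reduced forms (-7, -5, -10) vs (-8, -1, -8) ⇒ inequivalent

no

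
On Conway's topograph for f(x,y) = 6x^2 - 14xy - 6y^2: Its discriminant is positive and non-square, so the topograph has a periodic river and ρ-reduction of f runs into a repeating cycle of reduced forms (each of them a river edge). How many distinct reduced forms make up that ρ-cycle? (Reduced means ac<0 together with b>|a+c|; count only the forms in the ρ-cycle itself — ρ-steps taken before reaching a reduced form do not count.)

D = 340, ⌊√D⌋ = 18
descent: ρ → (-6,14,6)  [lands on river]
river: ρ → (6,10,-10)
river: ρ → (-10,10,6)
river: ρ → (6,14,-6)
river: ρ → (-6,10,10)
river: ρ → (10,10,-6)
ρ-cycle length = 6 (tail of 1 descent step not counted)

6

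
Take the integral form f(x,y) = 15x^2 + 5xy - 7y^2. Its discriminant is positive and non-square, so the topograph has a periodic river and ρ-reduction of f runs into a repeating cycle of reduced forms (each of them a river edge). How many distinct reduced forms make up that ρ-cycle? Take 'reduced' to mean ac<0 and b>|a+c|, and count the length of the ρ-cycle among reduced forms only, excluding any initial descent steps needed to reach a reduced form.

D = 445, ⌊√D⌋ = 21
descent: ρ → (-7,9,13)  [lands on river]
river: ρ → (13,17,-3)
river: ρ → (-3,19,7)
river: ρ → (7,9,-13)
river: ρ → (-13,17,3)
river: ρ → (3,19,-7)
ρ-cycle length = 6 (tail of 1 descent step not counted)

6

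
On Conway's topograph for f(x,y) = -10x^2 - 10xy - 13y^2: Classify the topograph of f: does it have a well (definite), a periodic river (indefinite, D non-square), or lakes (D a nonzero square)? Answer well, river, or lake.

D = b²−4ac = (-10)² − 4·(-10)·(-13) = -420
D < 0 ⇒ definite ⇒ every region one sign ⇒ single well

well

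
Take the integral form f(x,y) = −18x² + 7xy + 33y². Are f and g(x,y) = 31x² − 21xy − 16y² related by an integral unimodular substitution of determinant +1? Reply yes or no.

D₁ = 2425, D₂ = 2425
river cycle of f (length 50): (-18, 43, 8), (8, 37, -33), (-33, 29, 12), (12, 43, -12), (-12, 29, 33), (33, 37, -8), (-8, 43, 18), (18, 29, -22), (-22, 15, 25), (25, 35, -12), … (40 more)
river cycle of g (length 46): (-16, 21, 31), (31, 41, -6), (-6, 43, 24), (24, 5, -25), (-25, 45, 4), (4, 43, -36), (-36, 29, 11), (11, 37, -24), (-24, 11, 24), (24, 37, -11), … (36 more)
cycles differ ⇒ inequivalent

no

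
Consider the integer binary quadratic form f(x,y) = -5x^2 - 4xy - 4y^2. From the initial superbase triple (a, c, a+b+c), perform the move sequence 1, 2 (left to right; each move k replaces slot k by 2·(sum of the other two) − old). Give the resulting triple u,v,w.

start (-5,-4,-13) = (f(1,0),f(0,1),f(1,1))
replace slot 1: 2·((-4)+(-13)) − (-5) = -29 → (-29,-4,-13)
replace slot 2: 2·((-29)+(-13)) − (-4) = -80 → (-29,-80,-13)

-29,-80,-13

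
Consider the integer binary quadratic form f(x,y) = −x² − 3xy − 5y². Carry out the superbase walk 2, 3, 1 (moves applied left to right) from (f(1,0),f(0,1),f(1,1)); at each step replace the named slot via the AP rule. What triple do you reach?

start (-1,-5,-9) = (f(1,0),f(0,1),f(1,1))
replace slot 2: 2·((-1)+(-9)) − (-5) = -15 → (-1,-15,-9)
replace slot 3: 2·((-1)+(-15)) − (-9) = -23 → (-1,-15,-23)
replace slot 1: 2·((-15)+(-23)) − (-1) = -75 → (-75,-15,-23)

-75,-15,-23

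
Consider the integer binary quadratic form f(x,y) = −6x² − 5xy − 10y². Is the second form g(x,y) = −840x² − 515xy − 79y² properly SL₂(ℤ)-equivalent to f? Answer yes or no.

D₁ = -215, D₂ = -215
f is negative-definite; reduce −f:
−f: reduced (well bottom): (6,5,10) with a≤c, −a<b≤a
flip sign back: reduced form of f is (-6,-5,-10)
g is negative-definite; reduce −g:
−g: flip: (840,515,79)→(79,-515,840)
−g: translate: b→-41 (≡-515 mod 158), so (79,-515,840)→(79,-41,6)
−g: flip: (79,-41,6)→(6,41,79)
−g: translate: b→5 (≡41 mod 12), so (6,41,79)→(6,5,10)
−g: reduced (well bottom): (6,5,10) with a≤c, −a<b≤a
flip sign back: reduced form of g is (-6,-5,-10)
reduced forms (-6, -5, -10) vs (-6, -5, -10) ⇒ equivalent

yes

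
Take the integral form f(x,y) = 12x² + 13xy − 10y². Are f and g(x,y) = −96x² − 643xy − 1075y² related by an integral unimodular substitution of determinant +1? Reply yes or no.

D₁ = 649, D₂ = 649
river cycle of f (length 34): (-10, 7, 15), (15, 23, -2), (-2, 25, 3), (3, 23, -10), (-10, 17, 9), (9, 19, -8), (-8, 13, 15), (15, 17, -6), (-6, 19, 12), (12, 5, -13), … (24 more)
river cycle of g (length 34): (-10, 7, 15), (15, 23, -2), (-2, 25, 3), (3, 23, -10), (-10, 17, 9), (9, 19, -8), (-8, 13, 15), (15, 17, -6), (-6, 19, 12), (12, 5, -13), … (24 more)
cycles coincide ⇒ equivalent

yes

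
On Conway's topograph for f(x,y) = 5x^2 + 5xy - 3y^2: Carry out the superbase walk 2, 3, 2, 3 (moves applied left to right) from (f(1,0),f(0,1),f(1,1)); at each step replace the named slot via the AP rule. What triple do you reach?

start (5,-3,7) = (f(1,0),f(0,1),f(1,1))
replace slot 2: 2·(5+7) − (-3) = 27 → (5,27,7)
replace slot 3: 2·(5+27) − 7 = 57 → (5,27,57)
replace slot 2: 2·(5+57) − 27 = 97 → (5,97,57)
replace slot 3: 2·(5+97) − 57 = 147 → (5,97,147)

5,97,147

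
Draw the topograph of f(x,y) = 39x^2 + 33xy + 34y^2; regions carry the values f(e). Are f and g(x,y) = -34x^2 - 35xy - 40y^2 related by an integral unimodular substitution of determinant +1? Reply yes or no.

D₁ = -4215, D₂ = -4215
f: flip: (39,33,34)→(34,-33,39)
f: reduced (well bottom): (34,-33,39) with a≤c, −a<b≤a
g is negative-definite; reduce −g:
−g: translate: b→-33 (≡35 mod 68), so (34,35,40)→(34,-33,39)
−g: reduced (well bottom): (34,-33,39) with a≤c, −a<b≤a
flip sign back: reduced form of g is (-34,33,-39)
reduced forms (34, -33, 39) vs (-34, 33, -39) ⇒ inequivalent

no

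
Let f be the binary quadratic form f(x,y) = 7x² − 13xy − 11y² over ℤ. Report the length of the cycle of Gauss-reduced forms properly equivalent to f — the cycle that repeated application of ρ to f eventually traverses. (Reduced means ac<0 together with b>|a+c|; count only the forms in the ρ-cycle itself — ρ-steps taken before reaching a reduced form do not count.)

D = 477, ⌊√D⌋ = 21
descent: ρ → (-11,13,7)  [lands on river]
river: ρ → (7,15,-9)
river: ρ → (-9,21,1)
river: ρ → (1,21,-9)
river: ρ → (-9,15,7)
river: ρ → (7,13,-11)
river: ρ → (-11,9,9)
river: ρ → (9,9,-11)
ρ-cycle length = 8 (tail of 1 descent step not counted)

8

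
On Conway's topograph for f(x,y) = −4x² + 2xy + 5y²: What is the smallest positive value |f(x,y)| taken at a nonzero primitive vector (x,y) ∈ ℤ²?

river: ρ → (5,8,-1)
river: ρ → (-1,8,5)
river: ρ → (5,2,-4)
river: ρ → (-4,6,3)
river: ρ → (3,6,-4)
river: ρ → (-4,2,5)
closes: descent 0, river 6
min |a| on river = 1

1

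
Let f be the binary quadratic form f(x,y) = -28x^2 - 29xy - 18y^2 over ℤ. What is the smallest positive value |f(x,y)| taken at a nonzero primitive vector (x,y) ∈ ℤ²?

translate: b→-27 (≡29 mod 56), so (28,29,18)→(28,-27,17)
flip: (28,-27,17)→(17,27,28)
translate: b→-7 (≡27 mod 34), so (17,27,28)→(17,-7,18)
reduced (well bottom): (17,-7,18) with a≤c, −a<b≤a
well minimum |f| = |-17| = 17 (negative-definite)

17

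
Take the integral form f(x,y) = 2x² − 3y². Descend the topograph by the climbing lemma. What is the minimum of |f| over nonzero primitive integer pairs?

descent: ρ → (-3,0,2)
descent: ρ → (2,4,-1)  [lands on river]
river: ρ → (-1,4,2)
closes: descent 2, river 2
min |a| on river = 1

1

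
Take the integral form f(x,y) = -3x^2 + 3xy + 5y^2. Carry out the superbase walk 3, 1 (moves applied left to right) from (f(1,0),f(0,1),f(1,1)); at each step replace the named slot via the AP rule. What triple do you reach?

start (-3,5,5) = (f(1,0),f(0,1),f(1,1))
replace slot 3: 2·((-3)+5) − 5 = -1 → (-3,5,-1)
replace slot 1: 2·(5+(-1)) − (-3) = 11 → (11,5,-1)

11,5,-1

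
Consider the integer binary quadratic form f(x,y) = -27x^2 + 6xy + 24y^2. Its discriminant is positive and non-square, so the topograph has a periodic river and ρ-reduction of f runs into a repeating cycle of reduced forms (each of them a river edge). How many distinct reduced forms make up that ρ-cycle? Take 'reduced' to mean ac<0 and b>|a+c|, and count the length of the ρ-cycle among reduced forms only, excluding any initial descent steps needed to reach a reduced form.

D = 2628, ⌊√D⌋ = 51
river: ρ → (24,42,-9)
river: ρ → (-9,48,9)
river: ρ → (9,42,-24)
river: ρ → (-24,6,27)
river: ρ → (27,48,-3)
river: ρ → (-3,48,27)
river: ρ → (27,6,-24)
river: ρ → (-24,42,9)
river: ρ → (9,48,-9)
river: ρ → (-9,42,24)
river: ρ → (24,6,-27)
river: ρ → (-27,48,3)
river: ρ → (3,48,-27)
river: ρ → (-27,6,24)
ρ-cycle length = 14 (tail of 0 descent steps not counted)

14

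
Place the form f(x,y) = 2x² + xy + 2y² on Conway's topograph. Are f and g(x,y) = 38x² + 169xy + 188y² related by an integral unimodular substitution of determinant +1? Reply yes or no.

D₁ = -15, D₂ = -15
f: reduced (well bottom): (2,1,2) with a≤c, −a<b≤a
g: translate: b→17 (≡169 mod 76), so (38,169,188)→(38,17,2)
g: flip: (38,17,2)→(2,-17,38)
g: translate: b→-1 (≡-17 mod 4), so (2,-17,38)→(2,-1,2)
g: flip: (2,-1,2)→(2,1,2)
g: reduced (well bottom): (2,1,2) with a≤c, −a<b≤a
reduced forms (2, 1, 2) vs (2, 1, 2) ⇒ equivalent

yes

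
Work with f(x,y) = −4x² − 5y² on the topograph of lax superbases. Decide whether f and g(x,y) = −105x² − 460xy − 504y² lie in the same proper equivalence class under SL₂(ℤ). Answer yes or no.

D₁ = -80, D₂ = -80
f is negative-definite; reduce −f:
−f: reduced (well bottom): (4,0,5) with a≤c, −a<b≤a
flip sign back: reduced form of f is (-4,0,-5)
g is negative-definite; reduce −g:
−g: translate: b→40 (≡460 mod 210), so (105,460,504)→(105,40,4)
−g: flip: (105,40,4)→(4,-40,105)
−g: translate: b→0 (≡-40 mod 8), so (4,-40,105)→(4,0,5)
−g: reduced (well bottom): (4,0,5) with a≤c, −a<b≤a
flip sign back: reduced form of g is (-4,0,-5)
reduced forms (-4, 0, -5) vs (-4, 0, -5) ⇒ equivalent

yes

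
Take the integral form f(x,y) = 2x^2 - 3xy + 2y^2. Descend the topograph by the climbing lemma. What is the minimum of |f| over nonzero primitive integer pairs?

translate: b→1 (≡-3 mod 4), so (2,-3,2)→(2,1,1)
flip: (2,1,1)→(1,-1,2)
translate: b→1 (≡-1 mod 2), so (1,-1,2)→(1,1,2)
reduced (well bottom): (1,1,2) with a≤c, −a<b≤a
well minimum = a = 1

1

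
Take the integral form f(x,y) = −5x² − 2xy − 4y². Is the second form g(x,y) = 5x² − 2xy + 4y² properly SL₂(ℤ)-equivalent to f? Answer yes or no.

D₁ = -76, D₂ = -76
f is negative-definite; reduce −f:
−f: flip: (5,2,4)→(4,-2,5)
−f: reduced (well bottom): (4,-2,5) with a≤c, −a<b≤a
flip sign back: reduced form of f is (-4,2,-5)
g: flip: (5,-2,4)→(4,2,5)
g: reduced (well bottom): (4,2,5) with a≤c, −a<b≤a
reduced forms (-4, 2, -5) vs (4, 2, 5) ⇒ inequivalent

no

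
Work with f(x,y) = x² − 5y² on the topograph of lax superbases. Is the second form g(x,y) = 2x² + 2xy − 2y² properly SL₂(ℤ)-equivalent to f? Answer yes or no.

D₁ = 20, D₂ = 20
river cycle of f (length 2): (1, 4, -1), (-1, 4, 1)
river cycle of g (length 2): (-2, 2, 2), (2, 2, -2)
cycles differ ⇒ inequivalent

no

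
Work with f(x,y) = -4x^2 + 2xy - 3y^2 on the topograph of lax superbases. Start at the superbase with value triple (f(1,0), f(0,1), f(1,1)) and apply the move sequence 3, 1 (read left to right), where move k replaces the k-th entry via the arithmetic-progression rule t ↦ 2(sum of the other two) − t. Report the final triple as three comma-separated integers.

start (-4,-3,-5) = (f(1,0),f(0,1),f(1,1))
replace slot 3: 2·((-4)+(-3)) − (-5) = -9 → (-4,-3,-9)
replace slot 1: 2·((-3)+(-9)) − (-4) = -20 → (-20,-3,-9)

-20,-3,-9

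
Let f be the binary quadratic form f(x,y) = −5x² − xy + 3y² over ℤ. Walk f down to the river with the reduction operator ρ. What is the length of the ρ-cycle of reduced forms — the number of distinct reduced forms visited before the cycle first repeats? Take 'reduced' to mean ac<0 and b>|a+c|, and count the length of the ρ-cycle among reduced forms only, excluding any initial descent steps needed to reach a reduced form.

D = 61, ⌊√D⌋ = 7
descent: ρ → (3,7,-1)  [lands on river]
river: ρ → (-1,7,3)
river: ρ → (3,5,-3)
river: ρ → (-3,7,1)
river: ρ → (1,7,-3)
river: ρ → (-3,5,3)
ρ-cycle length = 6 (tail of 1 descent step not counted)

6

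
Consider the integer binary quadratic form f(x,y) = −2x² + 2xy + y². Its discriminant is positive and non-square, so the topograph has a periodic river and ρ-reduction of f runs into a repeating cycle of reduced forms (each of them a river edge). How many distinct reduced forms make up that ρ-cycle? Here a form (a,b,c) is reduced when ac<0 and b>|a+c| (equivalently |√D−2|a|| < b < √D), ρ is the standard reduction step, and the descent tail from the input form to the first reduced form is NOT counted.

D = 12, ⌊√D⌋ = 3
river: ρ → (1,2,-2)
river: ρ → (-2,2,1)
ρ-cycle length = 2 (tail of 0 descent steps not counted)

2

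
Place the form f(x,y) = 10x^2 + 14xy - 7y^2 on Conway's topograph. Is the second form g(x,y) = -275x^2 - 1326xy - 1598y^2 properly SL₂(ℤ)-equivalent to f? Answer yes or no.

D₁ = 476, D₂ = 476
river cycle of f (length 8): (-7, 14, 10), (10, 6, -11), (-11, 16, 5), (5, 14, -14), (-14, 14, 5), (5, 16, -11), (-11, 6, 10), (10, 14, -7)
river cycle of g (length 8): (-7, 14, 10), (10, 6, -11), (-11, 16, 5), (5, 14, -14), (-14, 14, 5), (5, 16, -11), (-11, 6, 10), (10, 14, -7)
cycles coincide ⇒ equivalent

yes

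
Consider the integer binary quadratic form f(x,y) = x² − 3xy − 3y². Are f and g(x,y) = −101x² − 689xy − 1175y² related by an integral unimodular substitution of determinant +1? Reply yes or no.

D₁ = 21, D₂ = 21
river cycle of f (length 2): (-3, 3, 1), (1, 3, -3)
river cycle of g (length 2): (-3, 3, 1), (1, 3, -3)
cycles coincide ⇒ equivalent

yes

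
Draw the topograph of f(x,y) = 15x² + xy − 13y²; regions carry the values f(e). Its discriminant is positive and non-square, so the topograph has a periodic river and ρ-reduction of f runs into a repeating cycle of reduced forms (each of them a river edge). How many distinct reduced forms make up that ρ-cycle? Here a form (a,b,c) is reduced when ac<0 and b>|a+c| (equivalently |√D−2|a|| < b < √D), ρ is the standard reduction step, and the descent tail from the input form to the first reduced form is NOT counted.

D = 781, ⌊√D⌋ = 27
descent: ρ → (-13,25,3)  [lands on river]
river: ρ → (3,23,-21)
river: ρ → (-21,19,5)
river: ρ → (5,21,-17)
river: ρ → (-17,13,9)
river: ρ → (9,23,-7)
river: ρ → (-7,19,15)
river: ρ → (15,11,-11)
river: ρ → (-11,11,15)
river: ρ → (15,19,-7)
river: ρ → (-7,23,9)
river: ρ → (9,13,-17)
river: ρ → (-17,21,5)
river: ρ → (5,19,-21)
river: ρ → (-21,23,3)
river: ρ → (3,25,-13)
river: ρ → (-13,27,1)
river: ρ → (1,27,-13)
ρ-cycle length = 18 (tail of 1 descent step not counted)

18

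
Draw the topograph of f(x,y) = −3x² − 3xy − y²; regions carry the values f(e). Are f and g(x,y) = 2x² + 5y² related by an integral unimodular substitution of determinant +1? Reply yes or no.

D₁ = -3, D₂ = -40
discriminants differ ⇒ not SL₂(ℤ)-equivalent

no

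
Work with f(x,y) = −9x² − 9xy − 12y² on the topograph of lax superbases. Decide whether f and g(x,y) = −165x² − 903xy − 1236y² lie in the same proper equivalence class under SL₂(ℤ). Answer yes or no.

D₁ = -351, D₂ = -351
f is negative-definite; reduce −f:
−f: reduced (well bottom): (9,9,12) with a≤c, −a<b≤a
flip sign back: reduced form of f is (-9,-9,-12)
g is negative-definite; reduce −g:
−g: translate: b→-87 (≡903 mod 330), so (165,903,1236)→(165,-87,12)
−g: flip: (165,-87,12)→(12,87,165)
−g: translate: b→-9 (≡87 mod 24), so (12,87,165)→(12,-9,9)
−g: flip: (12,-9,9)→(9,9,12)
−g: reduced (well bottom): (9,9,12) with a≤c, −a<b≤a
flip sign back: reduced form of g is (-9,-9,-12)
reduced forms (-9, -9, -12) vs (-9, -9, -12) ⇒ equivalent

yes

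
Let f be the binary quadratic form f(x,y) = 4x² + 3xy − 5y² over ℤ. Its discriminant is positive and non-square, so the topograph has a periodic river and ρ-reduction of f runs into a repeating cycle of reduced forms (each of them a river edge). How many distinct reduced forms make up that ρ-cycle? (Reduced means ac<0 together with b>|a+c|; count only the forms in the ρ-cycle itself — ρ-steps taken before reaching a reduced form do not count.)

D = 89, ⌊√D⌋ = 9
river: ρ → (-5,7,2)
river: ρ → (2,9,-1)
river: ρ → (-1,9,2)
river: ρ → (2,7,-5)
river: ρ → (-5,3,4)
river: ρ → (4,5,-4)
river: ρ → (-4,3,5)
river: ρ → (5,7,-2)
river: ρ → (-2,9,1)
river: ρ → (1,9,-2)
river: ρ → (-2,7,5)
river: ρ → (5,3,-4)
river: ρ → (-4,5,4)
river: ρ → (4,3,-5)
ρ-cycle length = 14 (tail of 0 descent steps not counted)

14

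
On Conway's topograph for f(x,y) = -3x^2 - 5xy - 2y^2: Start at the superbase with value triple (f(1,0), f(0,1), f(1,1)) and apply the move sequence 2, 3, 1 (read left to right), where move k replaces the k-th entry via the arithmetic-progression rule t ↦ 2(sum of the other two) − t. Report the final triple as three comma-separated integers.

start (-3,-2,-10) = (f(1,0),f(0,1),f(1,1))
replace slot 2: 2·((-3)+(-10)) − (-2) = -24 → (-3,-24,-10)
replace slot 3: 2·((-3)+(-24)) − (-10) = -44 → (-3,-24,-44)
replace slot 1: 2·((-24)+(-44)) − (-3) = -133 → (-133,-24,-44)

-133,-24,-44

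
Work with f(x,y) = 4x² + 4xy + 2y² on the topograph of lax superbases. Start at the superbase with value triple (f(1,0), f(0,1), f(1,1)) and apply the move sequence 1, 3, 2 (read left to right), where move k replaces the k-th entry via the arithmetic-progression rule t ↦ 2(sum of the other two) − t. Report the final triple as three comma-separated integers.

start (4,2,10) = (f(1,0),f(0,1),f(1,1))
replace slot 1: 2·(2+10) − 4 = 20 → (20,2,10)
replace slot 3: 2·(20+2) − 10 = 34 → (20,2,34)
replace slot 2: 2·(20+34) − 2 = 106 → (20,106,34)

20,106,34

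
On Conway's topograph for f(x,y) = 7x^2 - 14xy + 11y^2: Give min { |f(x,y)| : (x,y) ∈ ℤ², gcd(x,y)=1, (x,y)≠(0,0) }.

translate: b→0 (≡-14 mod 14), so (7,-14,11)→(7,0,4)
flip: (7,0,4)→(4,0,7)
reduced (well bottom): (4,0,7) with a≤c, −a<b≤a
well minimum = a = 4

4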